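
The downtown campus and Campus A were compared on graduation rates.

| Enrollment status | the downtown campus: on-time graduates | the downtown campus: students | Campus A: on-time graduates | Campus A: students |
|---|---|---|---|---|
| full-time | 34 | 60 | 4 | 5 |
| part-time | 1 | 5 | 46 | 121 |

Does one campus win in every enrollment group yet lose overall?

Yes

Full-time: the downtown campus 34/60 = 56.7%, Campus A 4/5 = 80.0% → Campus A
Part-time: the downtown campus 1/5 = 20.0%, Campus A 46/121 = 38.0% → Campus A
Overall: the downtown campus 35/65 = 53.8%, Campus A 50/126 = 39.7% → the downtown campus
Campus A wins each enrollment group but the downtown campus wins overall — the comparison reverses. Campus A's students skew toward part-time, which has a lower base rate.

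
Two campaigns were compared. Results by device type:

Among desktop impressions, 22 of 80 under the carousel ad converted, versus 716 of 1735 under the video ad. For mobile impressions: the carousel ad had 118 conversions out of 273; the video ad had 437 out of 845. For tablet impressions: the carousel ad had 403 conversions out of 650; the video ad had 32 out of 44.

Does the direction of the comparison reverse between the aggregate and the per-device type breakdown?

Desktop: the carousel ad 22/80 = 27.5%, the video ad 716/1735 = 41.3% → the video ad
Mobile: the carousel ad 118/273 = 43.2%, the video ad 437/845 = 51.7% → the video ad
Tablet: the carousel ad 403/650 = 62.0%, the video ad 32/44 = 72.7% → the video ad
Overall: the carousel ad 543/1003 = 54.1%, the video ad 1185/2624 = 45.2% → the carousel ad
The video ad wins each device group but the carousel ad wins overall — the comparison reverses. The video ad's impressions skew toward desktop, which has a lower base rate.

Yes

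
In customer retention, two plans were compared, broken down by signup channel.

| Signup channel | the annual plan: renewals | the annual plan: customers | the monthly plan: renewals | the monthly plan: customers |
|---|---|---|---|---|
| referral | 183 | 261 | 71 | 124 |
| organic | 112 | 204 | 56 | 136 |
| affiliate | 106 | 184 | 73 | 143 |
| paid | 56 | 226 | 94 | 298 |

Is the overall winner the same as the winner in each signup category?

No

Referral: the annual plan 183/261 = 70.1%, the monthly plan 71/124 = 57.3% → the annual plan
Organic: the annual plan 112/204 = 54.9%, the monthly plan 56/136 = 41.2% → the annual plan
Affiliate: the annual plan 106/184 = 57.6%, the monthly plan 73/143 = 51.0% → the annual plan
Paid: the annual plan 56/226 = 24.8%, the monthly plan 94/298 = 31.5% → the monthly plan
Overall: the annual plan 457/875 = 52.2%, the monthly plan 294/701 = 41.9% → the annual plan
Neither sweeps: the annual plan wins 3 of 4 groups, the monthly plan wins 1. The annual plan wins overall but not every group — no Simpson reversal.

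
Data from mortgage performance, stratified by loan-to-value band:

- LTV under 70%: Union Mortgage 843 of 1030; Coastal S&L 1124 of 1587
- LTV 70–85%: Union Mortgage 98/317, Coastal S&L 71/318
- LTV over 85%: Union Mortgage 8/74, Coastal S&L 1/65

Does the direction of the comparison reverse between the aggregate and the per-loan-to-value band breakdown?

LTV under 70%: Union Mortgage 843/1030 = 81.8%, Coastal S&L 1124/1587 = 70.8% → Union Mortgage
LTV 70–85%: Union Mortgage 98/317 = 30.9%, Coastal S&L 71/318 = 22.3% → Union Mortgage
LTV over 85%: Union Mortgage 8/74 = 10.8%, Coastal S&L 1/65 = 1.5% → Union Mortgage
Overall: Union Mortgage 949/1421 = 66.8%, Coastal S&L 1196/1970 = 60.7% → Union Mortgage
Union Mortgage wins overall and in every loan-to-value group — no reversal.

No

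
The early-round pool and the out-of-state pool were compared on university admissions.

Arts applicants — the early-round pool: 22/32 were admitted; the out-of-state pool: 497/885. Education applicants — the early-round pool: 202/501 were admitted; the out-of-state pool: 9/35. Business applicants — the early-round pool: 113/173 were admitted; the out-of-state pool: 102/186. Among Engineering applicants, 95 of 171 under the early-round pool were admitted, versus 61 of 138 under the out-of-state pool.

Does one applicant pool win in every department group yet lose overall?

Yes

Arts: the early-round pool 22/32 = 68.8%, the out-of-state pool 497/885 = 56.2% → the early-round pool
Education: the early-round pool 202/501 = 40.3%, the out-of-state pool 9/35 = 25.7% → the early-round pool
Business: the early-round pool 113/173 = 65.3%, the out-of-state pool 102/186 = 54.8% → the early-round pool
Engineering: the early-round pool 95/171 = 55.6%, the out-of-state pool 61/138 = 44.2% → the early-round pool
Overall: the early-round pool 432/877 = 49.3%, the out-of-state pool 669/1244 = 53.8% → the out-of-state pool
The early-round pool wins each department group but the out-of-state pool wins overall — the comparison reverses. The early-round pool's applicants skew toward Education, which has a lower base rate.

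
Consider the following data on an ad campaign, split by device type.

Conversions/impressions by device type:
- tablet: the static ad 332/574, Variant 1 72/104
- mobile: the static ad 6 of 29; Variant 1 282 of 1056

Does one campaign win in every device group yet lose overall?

Tablet: the static ad 332/574 = 57.8%, Variant 1 72/104 = 69.2% → Variant 1
Mobile: the static ad 6/29 = 20.7%, Variant 1 282/1056 = 26.7% → Variant 1
Overall: the static ad 338/603 = 56.1%, Variant 1 354/1160 = 30.5% → the static ad
Variant 1 wins each device group but the static ad wins overall — the comparison reverses. Variant 1's impressions skew toward mobile, which has a lower base rate.

Yes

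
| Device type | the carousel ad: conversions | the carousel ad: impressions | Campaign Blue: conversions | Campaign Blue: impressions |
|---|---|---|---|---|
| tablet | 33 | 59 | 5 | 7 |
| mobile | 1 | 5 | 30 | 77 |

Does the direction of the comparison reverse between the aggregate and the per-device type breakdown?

Tablet: the carousel ad 33/59 = 55.9%, Campaign Blue 5/7 = 71.4% → Campaign Blue
Mobile: the carousel ad 1/5 = 20.0%, Campaign Blue 30/77 = 39.0% → Campaign Blue
Overall: the carousel ad 34/64 = 53.1%, Campaign Blue 35/84 = 41.7% → the carousel ad
Campaign Blue wins each device group but the carousel ad wins overall — the comparison reverses. Campaign Blue's impressions skew toward mobile, which has a lower base rate.

Yes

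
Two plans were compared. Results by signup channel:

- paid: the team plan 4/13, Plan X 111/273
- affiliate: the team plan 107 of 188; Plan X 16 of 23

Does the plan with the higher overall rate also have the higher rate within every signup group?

Paid: the team plan 4/13 = 30.8%, Plan X 111/273 = 40.7% → Plan X
Affiliate: the team plan 107/188 = 56.9%, Plan X 16/23 = 69.6% → Plan X
Overall: the team plan 111/201 = 55.2%, Plan X 127/296 = 42.9% → the team plan
Plan X wins each signup group but the team plan wins overall — the comparison reverses. Plan X's customers skew toward paid, which has a lower base rate.

No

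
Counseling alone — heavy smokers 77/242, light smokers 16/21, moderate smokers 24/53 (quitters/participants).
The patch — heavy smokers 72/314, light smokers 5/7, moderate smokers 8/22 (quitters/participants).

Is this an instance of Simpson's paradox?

Heavy smokers: counseling alone 77/242 = 31.8%, the patch 72/314 = 22.9% → counseling alone
Light smokers: counseling alone 16/21 = 76.2%, the patch 5/7 = 71.4% → counseling alone
Moderate smokers: counseling alone 24/53 = 45.3%, the patch 8/22 = 36.4% → counseling alone
Overall: counseling alone 117/316 = 37.0%, the patch 85/343 = 24.8% → counseling alone
Counseling alone wins overall and in every dependence group — no reversal.

No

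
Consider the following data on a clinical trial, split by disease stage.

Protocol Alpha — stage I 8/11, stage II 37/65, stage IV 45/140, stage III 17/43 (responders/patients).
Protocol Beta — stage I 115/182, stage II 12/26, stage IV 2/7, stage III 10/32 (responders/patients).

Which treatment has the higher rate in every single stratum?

Stage I: Protocol Alpha 8/11 = 72.7%, Protocol Beta 115/182 = 63.2% → Protocol Alpha
Stage II: Protocol Alpha 37/65 = 56.9%, Protocol Beta 12/26 = 46.2% → Protocol Alpha
Stage IV: Protocol Alpha 45/140 = 32.1%, Protocol Beta 2/7 = 28.6% → Protocol Alpha
Stage III: Protocol Alpha 17/43 = 39.5%, Protocol Beta 10/32 = 31.2% → Protocol Alpha
Protocol Alpha has the higher rate in all 4 groups.

Protocol Alpha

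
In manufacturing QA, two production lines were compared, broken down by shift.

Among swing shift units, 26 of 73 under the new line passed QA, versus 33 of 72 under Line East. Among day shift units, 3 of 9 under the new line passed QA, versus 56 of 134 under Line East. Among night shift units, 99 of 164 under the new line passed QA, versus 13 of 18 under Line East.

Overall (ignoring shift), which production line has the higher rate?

Swing shift: the new line 26/73 = 35.6%, Line East 33/72 = 45.8% → Line East
Day shift: the new line 3/9 = 33.3%, Line East 56/134 = 41.8% → Line East
Night shift: the new line 99/164 = 60.4%, Line East 13/18 = 72.2% → Line East
Overall: the new line 128/246 = 52.0%, Line East 102/224 = 45.5% → the new line
(Line East wins every shift group but the new line wins overall — Line East's units skew toward the low-rate day shift group.)

the new line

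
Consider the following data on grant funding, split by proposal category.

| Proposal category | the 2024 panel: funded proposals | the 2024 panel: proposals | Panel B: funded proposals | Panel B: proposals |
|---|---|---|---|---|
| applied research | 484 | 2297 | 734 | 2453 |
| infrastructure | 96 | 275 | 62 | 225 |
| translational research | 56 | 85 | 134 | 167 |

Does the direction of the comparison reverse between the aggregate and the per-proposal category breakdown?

No

Applied research: the 2024 panel 484/2297 = 21.1%, Panel B 734/2453 = 29.9% → Panel B
Infrastructure: the 2024 panel 96/275 = 34.9%, Panel B 62/225 = 27.6% → the 2024 panel
Translational research: the 2024 panel 56/85 = 65.9%, Panel B 134/167 = 80.2% → Panel B
Overall: the 2024 panel 636/2657 = 23.9%, Panel B 930/2845 = 32.7% → Panel B
Neither sweeps: the 2024 panel wins 1 of 3 groups, Panel B wins 2. Panel B wins overall but not every group — no Simpson reversal.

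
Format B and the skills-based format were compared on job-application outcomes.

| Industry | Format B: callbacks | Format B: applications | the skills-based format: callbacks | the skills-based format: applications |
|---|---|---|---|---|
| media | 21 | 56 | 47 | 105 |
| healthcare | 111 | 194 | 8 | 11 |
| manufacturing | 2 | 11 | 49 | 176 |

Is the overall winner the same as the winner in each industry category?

Media: Format B 21/56 = 37.5%, the skills-based format 47/105 = 44.8% → the skills-based format
Healthcare: Format B 111/194 = 57.2%, the skills-based format 8/11 = 72.7% → the skills-based format
Manufacturing: Format B 2/11 = 18.2%, the skills-based format 49/176 = 27.8% → the skills-based format
Overall: Format B 134/261 = 51.3%, the skills-based format 104/292 = 35.6% → Format B
The skills-based format wins each industry group but Format B wins overall — the comparison reverses. The skills-based format's applications skew toward manufacturing, which has a lower base rate.

No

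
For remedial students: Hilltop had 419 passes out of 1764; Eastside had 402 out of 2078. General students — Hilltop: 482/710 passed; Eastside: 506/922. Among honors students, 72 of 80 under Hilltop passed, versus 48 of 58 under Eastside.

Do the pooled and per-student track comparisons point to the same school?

Yes

Remedial: Hilltop 419/1764 = 23.8%, Eastside 402/2078 = 19.3% → Hilltop
General: Hilltop 482/710 = 67.9%, Eastside 506/922 = 54.9% → Hilltop
Honors: Hilltop 72/80 = 90.0%, Eastside 48/58 = 82.8% → Hilltop
Overall: Hilltop 973/2554 = 38.1%, Eastside 956/3058 = 31.3% → Hilltop
Hilltop wins overall and in every student group — no reversal.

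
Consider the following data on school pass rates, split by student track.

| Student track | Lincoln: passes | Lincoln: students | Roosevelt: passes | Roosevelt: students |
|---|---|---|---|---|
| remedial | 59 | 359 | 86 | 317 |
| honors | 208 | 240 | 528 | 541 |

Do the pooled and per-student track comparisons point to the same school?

Remedial: Lincoln 59/359 = 16.4%, Roosevelt 86/317 = 27.1% → Roosevelt
Honors: Lincoln 208/240 = 86.7%, Roosevelt 528/541 = 97.6% → Roosevelt
Overall: Lincoln 267/599 = 44.6%, Roosevelt 614/858 = 71.6% → Roosevelt
Roosevelt wins overall and in every student group — no reversal.

Yes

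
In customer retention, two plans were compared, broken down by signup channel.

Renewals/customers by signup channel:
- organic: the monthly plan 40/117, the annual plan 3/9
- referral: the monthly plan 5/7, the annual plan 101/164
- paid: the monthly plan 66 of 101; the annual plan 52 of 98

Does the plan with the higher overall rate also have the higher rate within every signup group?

Organic: the monthly plan 40/117 = 34.2%, the annual plan 3/9 = 33.3% → the monthly plan
Referral: the monthly plan 5/7 = 71.4%, the annual plan 101/164 = 61.6% → the monthly plan
Paid: the monthly plan 66/101 = 65.3%, the annual plan 52/98 = 53.1% → the monthly plan
Overall: the monthly plan 111/225 = 49.3%, the annual plan 156/271 = 57.6% → the annual plan
The monthly plan wins each signup group but the annual plan wins overall — the comparison reverses. The monthly plan's customers skew toward organic, which has a lower base rate.

No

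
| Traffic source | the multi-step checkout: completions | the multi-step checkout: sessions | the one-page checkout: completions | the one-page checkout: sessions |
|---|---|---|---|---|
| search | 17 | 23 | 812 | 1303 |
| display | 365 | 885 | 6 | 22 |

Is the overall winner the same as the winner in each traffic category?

No

Search: the multi-step checkout 17/23 = 73.9%, the one-page checkout 812/1303 = 62.3% → the multi-step checkout
Display: the multi-step checkout 365/885 = 41.2%, the one-page checkout 6/22 = 27.3% → the multi-step checkout
Overall: the multi-step checkout 382/908 = 42.1%, the one-page checkout 818/1325 = 61.7% → the one-page checkout
The multi-step checkout wins each traffic group but the one-page checkout wins overall — the comparison reverses. The multi-step checkout's sessions skew toward display, which has a lower base rate.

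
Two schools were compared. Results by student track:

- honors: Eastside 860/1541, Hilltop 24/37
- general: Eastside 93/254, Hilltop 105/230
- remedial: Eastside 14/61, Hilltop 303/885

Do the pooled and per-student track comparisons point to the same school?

No

Honors: Eastside 860/1541 = 55.8%, Hilltop 24/37 = 64.9% → Hilltop
General: Eastside 93/254 = 36.6%, Hilltop 105/230 = 45.7% → Hilltop
Remedial: Eastside 14/61 = 23.0%, Hilltop 303/885 = 34.2% → Hilltop
Overall: Eastside 967/1856 = 52.1%, Hilltop 432/1152 = 37.5% → Eastside
Hilltop wins each student group but Eastside wins overall — the comparison reverses. Hilltop's students skew toward remedial, which has a lower base rate.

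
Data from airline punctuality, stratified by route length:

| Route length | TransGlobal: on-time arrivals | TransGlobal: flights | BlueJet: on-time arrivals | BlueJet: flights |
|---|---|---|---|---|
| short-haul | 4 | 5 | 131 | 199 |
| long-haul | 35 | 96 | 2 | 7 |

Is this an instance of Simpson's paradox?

Yes

Short-haul: TransGlobal 4/5 = 80.0%, BlueJet 131/199 = 65.8% → TransGlobal
Long-haul: TransGlobal 35/96 = 36.5%, BlueJet 2/7 = 28.6% → TransGlobal
Overall: TransGlobal 39/101 = 38.6%, BlueJet 133/206 = 64.6% → BlueJet
TransGlobal wins each route group but BlueJet wins overall — the comparison reverses. TransGlobal's flights skew toward long-haul, which has a lower base rate.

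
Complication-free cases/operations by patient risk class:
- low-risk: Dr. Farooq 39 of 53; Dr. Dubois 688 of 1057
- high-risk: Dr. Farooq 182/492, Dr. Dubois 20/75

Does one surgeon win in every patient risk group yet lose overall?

Low-risk: Dr. Farooq 39/53 = 73.6%, Dr. Dubois 688/1057 = 65.1% → Dr. Farooq
High-risk: Dr. Farooq 182/492 = 37.0%, Dr. Dubois 20/75 = 26.7% → Dr. Farooq
Overall: Dr. Farooq 221/545 = 40.6%, Dr. Dubois 708/1132 = 62.5% → Dr. Dubois
Dr. Farooq wins each patient risk group but Dr. Dubois wins overall — the comparison reverses. Dr. Farooq's operations skew toward high-risk, which has a lower base rate.

Yes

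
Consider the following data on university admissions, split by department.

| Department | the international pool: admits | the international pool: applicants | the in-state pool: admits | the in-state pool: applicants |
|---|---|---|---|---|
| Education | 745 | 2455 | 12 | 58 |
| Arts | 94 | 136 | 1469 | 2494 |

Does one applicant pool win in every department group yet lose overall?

Yes

Education: the international pool 745/2455 = 30.3%, the in-state pool 12/58 = 20.7% → the international pool
Arts: the international pool 94/136 = 69.1%, the in-state pool 1469/2494 = 58.9% → the international pool
Overall: the international pool 839/2591 = 32.4%, the in-state pool 1481/2552 = 58.0% → the in-state pool
The international pool wins each department group but the in-state pool wins overall — the comparison reverses. The international pool's applicants skew toward Education, which has a lower base rate.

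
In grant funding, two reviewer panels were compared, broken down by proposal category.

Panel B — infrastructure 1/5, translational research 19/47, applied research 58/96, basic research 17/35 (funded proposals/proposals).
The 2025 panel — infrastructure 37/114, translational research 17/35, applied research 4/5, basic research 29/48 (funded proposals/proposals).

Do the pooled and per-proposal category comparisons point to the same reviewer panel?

No

Infrastructure: Panel B 1/5 = 20.0%, the 2025 panel 37/114 = 32.5% → the 2025 panel
Translational research: Panel B 19/47 = 40.4%, the 2025 panel 17/35 = 48.6% → the 2025 panel
Applied research: Panel B 58/96 = 60.4%, the 2025 panel 4/5 = 80.0% → the 2025 panel
Basic research: Panel B 17/35 = 48.6%, the 2025 panel 29/48 = 60.4% → the 2025 panel
Overall: Panel B 95/183 = 51.9%, the 2025 panel 87/202 = 43.1% → Panel B
The 2025 panel wins each proposal group but Panel B wins overall — the comparison reverses. The 2025 panel's proposals skew toward infrastructure, which has a lower base rate.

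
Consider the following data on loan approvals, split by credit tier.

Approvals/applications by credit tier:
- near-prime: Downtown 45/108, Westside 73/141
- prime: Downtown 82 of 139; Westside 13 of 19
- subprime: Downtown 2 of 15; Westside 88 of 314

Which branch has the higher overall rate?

Near-prime: Downtown 45/108 = 41.7%, Westside 73/141 = 51.8% → Westside
Prime: Downtown 82/139 = 59.0%, Westside 13/19 = 68.4% → Westside
Subprime: Downtown 2/15 = 13.3%, Westside 88/314 = 28.0% → Westside
Overall: Downtown 129/262 = 49.2%, Westside 174/474 = 36.7% → Downtown
(Westside wins every credit group but Downtown wins overall — Westside's applications skew toward the low-rate subprime group.)

Downtown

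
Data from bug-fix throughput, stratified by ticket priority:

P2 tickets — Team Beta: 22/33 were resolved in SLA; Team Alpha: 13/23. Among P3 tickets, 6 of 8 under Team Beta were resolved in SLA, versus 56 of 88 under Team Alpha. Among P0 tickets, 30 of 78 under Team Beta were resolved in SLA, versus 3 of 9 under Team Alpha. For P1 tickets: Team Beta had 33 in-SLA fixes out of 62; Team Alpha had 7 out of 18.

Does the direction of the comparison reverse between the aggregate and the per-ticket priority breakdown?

P2: Team Beta 22/33 = 66.7%, Team Alpha 13/23 = 56.5% → Team Beta
P3: Team Beta 6/8 = 75.0%, Team Alpha 56/88 = 63.6% → Team Beta
P0: Team Beta 30/78 = 38.5%, Team Alpha 3/9 = 33.3% → Team Beta
P1: Team Beta 33/62 = 53.2%, Team Alpha 7/18 = 38.9% → Team Beta
Overall: Team Beta 91/181 = 50.3%, Team Alpha 79/138 = 57.2% → Team Alpha
Team Beta wins each ticket group but Team Alpha wins overall — the comparison reverses. Team Beta's tickets skew toward P0, which has a lower base rate.

Yes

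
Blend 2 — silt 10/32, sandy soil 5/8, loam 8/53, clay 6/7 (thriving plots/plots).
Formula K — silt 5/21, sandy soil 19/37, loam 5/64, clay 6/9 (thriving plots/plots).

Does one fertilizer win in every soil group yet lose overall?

Silt: Blend 2 10/32 = 31.2%, Formula K 5/21 = 23.8% → Blend 2
Sandy soil: Blend 2 5/8 = 62.5%, Formula K 19/37 = 51.4% → Blend 2
Loam: Blend 2 8/53 = 15.1%, Formula K 5/64 = 7.8% → Blend 2
Clay: Blend 2 6/7 = 85.7%, Formula K 6/9 = 66.7% → Blend 2
Overall: Blend 2 29/100 = 29.0%, Formula K 35/131 = 26.7% → Blend 2
Blend 2 wins overall and in every soil group — no reversal.

No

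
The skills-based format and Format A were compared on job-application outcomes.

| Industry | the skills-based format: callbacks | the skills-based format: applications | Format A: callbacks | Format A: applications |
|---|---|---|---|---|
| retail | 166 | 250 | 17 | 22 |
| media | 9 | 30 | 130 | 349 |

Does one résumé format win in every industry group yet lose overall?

Retail: the skills-based format 166/250 = 66.4%, Format A 17/22 = 77.3% → Format A
Media: the skills-based format 9/30 = 30.0%, Format A 130/349 = 37.2% → Format A
Overall: the skills-based format 175/280 = 62.5%, Format A 147/371 = 39.6% → the skills-based format
Format A wins each industry group but the skills-based format wins overall — the comparison reverses. Format A's applications skew toward media, which has a lower base rate.

Yes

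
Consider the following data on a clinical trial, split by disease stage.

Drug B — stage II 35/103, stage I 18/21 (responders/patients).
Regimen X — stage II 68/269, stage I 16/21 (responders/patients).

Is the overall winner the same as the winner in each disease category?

Stage II: Drug B 35/103 = 34.0%, Regimen X 68/269 = 25.3% → Drug B
Stage I: Drug B 18/21 = 85.7%, Regimen X 16/21 = 76.2% → Drug B
Overall: Drug B 53/124 = 42.7%, Regimen X 84/290 = 29.0% → Drug B
Drug B wins overall and in every disease group — no reversal.

Yes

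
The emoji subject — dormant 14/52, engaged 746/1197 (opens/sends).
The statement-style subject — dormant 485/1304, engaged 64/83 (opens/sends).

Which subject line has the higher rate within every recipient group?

Dormant: the emoji subject 14/52 = 26.9%, the statement-style subject 485/1304 = 37.2% → the statement-style subject
Engaged: the emoji subject 746/1197 = 62.3%, the statement-style subject 64/83 = 77.1% → the statement-style subject
The statement-style subject has the higher rate in both groups.

the statement-style subject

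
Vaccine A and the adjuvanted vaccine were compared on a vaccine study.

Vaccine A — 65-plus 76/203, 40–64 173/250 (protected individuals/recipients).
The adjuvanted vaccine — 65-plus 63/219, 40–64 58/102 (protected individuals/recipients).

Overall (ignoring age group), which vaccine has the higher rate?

Vaccine A

65-plus: Vaccine A 76/203 = 37.4%, the adjuvanted vaccine 63/219 = 28.8% → Vaccine A
40–64: Vaccine A 173/250 = 69.2%, the adjuvanted vaccine 58/102 = 56.9% → Vaccine A
Overall: Vaccine A 249/453 = 55.0%, the adjuvanted vaccine 121/321 = 37.7% → Vaccine A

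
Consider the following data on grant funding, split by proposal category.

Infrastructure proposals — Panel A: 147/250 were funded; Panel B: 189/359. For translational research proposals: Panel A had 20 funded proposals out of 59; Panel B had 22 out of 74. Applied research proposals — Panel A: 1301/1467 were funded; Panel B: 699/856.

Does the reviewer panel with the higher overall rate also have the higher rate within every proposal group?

Yes

Infrastructure: Panel A 147/250 = 58.8%, Panel B 189/359 = 52.6% → Panel A
Translational research: Panel A 20/59 = 33.9%, Panel B 22/74 = 29.7% → Panel A
Applied research: Panel A 1301/1467 = 88.7%, Panel B 699/856 = 81.7% → Panel A
Overall: Panel A 1468/1776 = 82.7%, Panel B 910/1289 = 70.6% → Panel A
Panel A wins overall and in every proposal group — no reversal.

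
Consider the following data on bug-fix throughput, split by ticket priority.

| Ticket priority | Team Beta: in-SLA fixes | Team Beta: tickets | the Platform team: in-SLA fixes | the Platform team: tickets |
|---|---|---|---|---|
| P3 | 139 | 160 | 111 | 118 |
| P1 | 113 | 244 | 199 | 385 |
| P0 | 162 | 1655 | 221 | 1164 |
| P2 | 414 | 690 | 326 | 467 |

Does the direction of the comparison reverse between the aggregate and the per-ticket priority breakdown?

No

P3: Team Beta 139/160 = 86.9%, the Platform team 111/118 = 94.1% → the Platform team
P1: Team Beta 113/244 = 46.3%, the Platform team 199/385 = 51.7% → the Platform team
P0: Team Beta 162/1655 = 9.8%, the Platform team 221/1164 = 19.0% → the Platform team
P2: Team Beta 414/690 = 60.0%, the Platform team 326/467 = 69.8% → the Platform team
Overall: Team Beta 828/2749 = 30.1%, the Platform team 857/2134 = 40.2% → the Platform team
The Platform team wins overall and in every ticket group — no reversal.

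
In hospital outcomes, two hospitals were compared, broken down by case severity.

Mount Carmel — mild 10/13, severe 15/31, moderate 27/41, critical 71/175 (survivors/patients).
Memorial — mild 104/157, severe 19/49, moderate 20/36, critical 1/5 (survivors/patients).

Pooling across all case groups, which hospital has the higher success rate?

Mild: Mount Carmel 10/13 = 76.9%, Memorial 104/157 = 66.2% → Mount Carmel
Severe: Mount Carmel 15/31 = 48.4%, Memorial 19/49 = 38.8% → Mount Carmel
Moderate: Mount Carmel 27/41 = 65.9%, Memorial 20/36 = 55.6% → Mount Carmel
Critical: Mount Carmel 71/175 = 40.6%, Memorial 1/5 = 20.0% → Mount Carmel
Overall: Mount Carmel 123/260 = 47.3%, Memorial 144/247 = 58.3% → Memorial
(Mount Carmel wins every case group but Memorial wins overall — Mount Carmel's patients skew toward the low-rate critical group.)

Memorial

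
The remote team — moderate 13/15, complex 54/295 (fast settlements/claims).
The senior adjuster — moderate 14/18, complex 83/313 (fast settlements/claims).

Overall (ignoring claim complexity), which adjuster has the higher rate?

the senior adjuster

Moderate: the remote team 13/15 = 86.7%, the senior adjuster 14/18 = 77.8% → the remote team
Complex: the remote team 54/295 = 18.3%, the senior adjuster 83/313 = 26.5% → the senior adjuster
Overall: the remote team 67/310 = 21.6%, the senior adjuster 97/331 = 29.3% → the senior adjuster
(Neither sweeps every claim group, but the senior adjuster has the higher pooled rate.)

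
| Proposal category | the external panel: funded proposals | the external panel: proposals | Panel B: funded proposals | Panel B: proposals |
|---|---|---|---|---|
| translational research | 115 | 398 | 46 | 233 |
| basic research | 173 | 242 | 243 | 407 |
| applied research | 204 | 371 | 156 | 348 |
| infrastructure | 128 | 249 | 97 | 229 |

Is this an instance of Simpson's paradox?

Translational research: the external panel 115/398 = 28.9%, Panel B 46/233 = 19.7% → the external panel
Basic research: the external panel 173/242 = 71.5%, Panel B 243/407 = 59.7% → the external panel
Applied research: the external panel 204/371 = 55.0%, Panel B 156/348 = 44.8% → the external panel
Infrastructure: the external panel 128/249 = 51.4%, Panel B 97/229 = 42.4% → the external panel
Overall: the external panel 620/1260 = 49.2%, Panel B 542/1217 = 44.5% → the external panel
The external panel wins overall and in every proposal group — no reversal.

No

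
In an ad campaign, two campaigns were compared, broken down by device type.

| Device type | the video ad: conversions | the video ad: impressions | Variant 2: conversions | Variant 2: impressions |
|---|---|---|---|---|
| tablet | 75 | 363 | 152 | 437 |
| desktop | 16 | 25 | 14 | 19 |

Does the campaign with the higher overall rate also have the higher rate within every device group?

Yes

Tablet: the video ad 75/363 = 20.7%, Variant 2 152/437 = 34.8% → Variant 2
Desktop: the video ad 16/25 = 64.0%, Variant 2 14/19 = 73.7% → Variant 2
Overall: the video ad 91/388 = 23.5%, Variant 2 166/456 = 36.4% → Variant 2
Variant 2 wins overall and in every device group — no reversal.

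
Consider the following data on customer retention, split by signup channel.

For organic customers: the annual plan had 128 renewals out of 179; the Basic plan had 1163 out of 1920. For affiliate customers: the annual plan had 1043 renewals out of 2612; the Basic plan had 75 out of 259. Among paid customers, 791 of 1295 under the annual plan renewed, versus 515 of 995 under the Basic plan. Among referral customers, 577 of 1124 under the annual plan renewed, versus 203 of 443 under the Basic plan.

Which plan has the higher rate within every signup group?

Organic: the annual plan 128/179 = 71.5%, the Basic plan 1163/1920 = 60.6% → the annual plan
Affiliate: the annual plan 1043/2612 = 39.9%, the Basic plan 75/259 = 29.0% → the annual plan
Paid: the annual plan 791/1295 = 61.1%, the Basic plan 515/995 = 51.8% → the annual plan
Referral: the annual plan 577/1124 = 51.3%, the Basic plan 203/443 = 45.8% → the annual plan
The annual plan has the higher rate in all 4 groups.

the annual plan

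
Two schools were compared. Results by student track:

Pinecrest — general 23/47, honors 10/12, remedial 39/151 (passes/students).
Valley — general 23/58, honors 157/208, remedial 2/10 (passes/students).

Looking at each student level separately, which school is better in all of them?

Pinecrest

General: Pinecrest 23/47 = 48.9%, Valley 23/58 = 39.7% → Pinecrest
Honors: Pinecrest 10/12 = 83.3%, Valley 157/208 = 75.5% → Pinecrest
Remedial: Pinecrest 39/151 = 25.8%, Valley 2/10 = 20.0% → Pinecrest
Pinecrest has the higher rate in all 3 groups.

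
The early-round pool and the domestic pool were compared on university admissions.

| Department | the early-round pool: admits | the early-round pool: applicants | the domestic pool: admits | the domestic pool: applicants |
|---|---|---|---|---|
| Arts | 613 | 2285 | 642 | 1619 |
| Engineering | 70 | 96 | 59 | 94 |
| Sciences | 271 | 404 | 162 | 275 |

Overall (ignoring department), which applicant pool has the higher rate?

Arts: the early-round pool 613/2285 = 26.8%, the domestic pool 642/1619 = 39.7% → the domestic pool
Engineering: the early-round pool 70/96 = 72.9%, the domestic pool 59/94 = 62.8% → the early-round pool
Sciences: the early-round pool 271/404 = 67.1%, the domestic pool 162/275 = 58.9% → the early-round pool
Overall: the early-round pool 954/2785 = 34.3%, the domestic pool 863/1988 = 43.4% → the domestic pool
(Neither sweeps every department group, but the domestic pool has the higher pooled rate.)

the domestic pool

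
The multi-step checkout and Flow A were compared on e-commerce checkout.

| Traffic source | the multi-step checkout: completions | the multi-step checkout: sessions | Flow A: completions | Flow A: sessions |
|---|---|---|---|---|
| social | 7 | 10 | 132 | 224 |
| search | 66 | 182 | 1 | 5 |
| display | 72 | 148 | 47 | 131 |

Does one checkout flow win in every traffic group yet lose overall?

Yes

Social: the multi-step checkout 7/10 = 70.0%, Flow A 132/224 = 58.9% → the multi-step checkout
Search: the multi-step checkout 66/182 = 36.3%, Flow A 1/5 = 20.0% → the multi-step checkout
Display: the multi-step checkout 72/148 = 48.6%, Flow A 47/131 = 35.9% → the multi-step checkout
Overall: the multi-step checkout 145/340 = 42.6%, Flow A 180/360 = 50.0% → Flow A
The multi-step checkout wins each traffic group but Flow A wins overall — the comparison reverses. The multi-step checkout's sessions skew toward search, which has a lower base rate.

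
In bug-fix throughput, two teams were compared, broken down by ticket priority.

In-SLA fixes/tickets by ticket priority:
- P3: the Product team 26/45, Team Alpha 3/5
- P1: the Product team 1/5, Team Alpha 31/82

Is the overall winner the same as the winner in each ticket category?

P3: the Product team 26/45 = 57.8%, Team Alpha 3/5 = 60.0% → Team Alpha
P1: the Product team 1/5 = 20.0%, Team Alpha 31/82 = 37.8% → Team Alpha
Overall: the Product team 27/50 = 54.0%, Team Alpha 34/87 = 39.1% → the Product team
Team Alpha wins each ticket group but the Product team wins overall — the comparison reverses. Team Alpha's tickets skew toward P1, which has a lower base rate.

No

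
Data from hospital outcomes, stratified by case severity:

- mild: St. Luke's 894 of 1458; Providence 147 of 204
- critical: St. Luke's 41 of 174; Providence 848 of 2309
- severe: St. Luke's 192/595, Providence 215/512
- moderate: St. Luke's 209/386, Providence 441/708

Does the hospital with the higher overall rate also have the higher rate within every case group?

Mild: St. Luke's 894/1458 = 61.3%, Providence 147/204 = 72.1% → Providence
Critical: St. Luke's 41/174 = 23.6%, Providence 848/2309 = 36.7% → Providence
Severe: St. Luke's 192/595 = 32.3%, Providence 215/512 = 42.0% → Providence
Moderate: St. Luke's 209/386 = 54.1%, Providence 441/708 = 62.3% → Providence
Overall: St. Luke's 1336/2613 = 51.1%, Providence 1651/3733 = 44.2% → St. Luke's
Providence wins each case group but St. Luke's wins overall — the comparison reverses. Providence's patients skew toward critical, which has a lower base rate.

No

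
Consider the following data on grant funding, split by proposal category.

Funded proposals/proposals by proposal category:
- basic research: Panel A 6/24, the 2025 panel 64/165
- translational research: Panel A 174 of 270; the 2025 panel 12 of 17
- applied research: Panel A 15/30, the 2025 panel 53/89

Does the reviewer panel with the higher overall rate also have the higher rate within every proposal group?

No

Basic research: Panel A 6/24 = 25.0%, the 2025 panel 64/165 = 38.8% → the 2025 panel
Translational research: Panel A 174/270 = 64.4%, the 2025 panel 12/17 = 70.6% → the 2025 panel
Applied research: Panel A 15/30 = 50.0%, the 2025 panel 53/89 = 59.6% → the 2025 panel
Overall: Panel A 195/324 = 60.2%, the 2025 panel 129/271 = 47.6% → Panel A
The 2025 panel wins each proposal group but Panel A wins overall — the comparison reverses. The 2025 panel's proposals skew toward basic research, which has a lower base rate.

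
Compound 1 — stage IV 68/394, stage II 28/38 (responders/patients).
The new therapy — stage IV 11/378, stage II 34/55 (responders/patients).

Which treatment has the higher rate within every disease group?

Stage IV: Compound 1 68/394 = 17.3%, the new therapy 11/378 = 2.9% → Compound 1
Stage II: Compound 1 28/38 = 73.7%, the new therapy 34/55 = 61.8% → Compound 1
Compound 1 has the higher rate in both groups.

Compound 1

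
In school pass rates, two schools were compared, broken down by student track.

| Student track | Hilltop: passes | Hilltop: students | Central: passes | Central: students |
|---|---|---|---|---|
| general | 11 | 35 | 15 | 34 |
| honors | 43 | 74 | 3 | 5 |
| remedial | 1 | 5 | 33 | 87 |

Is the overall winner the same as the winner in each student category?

General: Hilltop 11/35 = 31.4%, Central 15/34 = 44.1% → Central
Honors: Hilltop 43/74 = 58.1%, Central 3/5 = 60.0% → Central
Remedial: Hilltop 1/5 = 20.0%, Central 33/87 = 37.9% → Central
Overall: Hilltop 55/114 = 48.2%, Central 51/126 = 40.5% → Hilltop
Central wins each student group but Hilltop wins overall — the comparison reverses. Central's students skew toward remedial, which has a lower base rate.

No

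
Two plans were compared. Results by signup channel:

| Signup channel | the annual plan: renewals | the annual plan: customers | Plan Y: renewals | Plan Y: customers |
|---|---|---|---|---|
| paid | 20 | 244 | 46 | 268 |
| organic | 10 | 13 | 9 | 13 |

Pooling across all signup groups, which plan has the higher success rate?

Paid: the annual plan 20/244 = 8.2%, Plan Y 46/268 = 17.2% → Plan Y
Organic: the annual plan 10/13 = 76.9%, Plan Y 9/13 = 69.2% → the annual plan
Overall: the annual plan 30/257 = 11.7%, Plan Y 55/281 = 19.6% → Plan Y
(Neither sweeps every signup group, but Plan Y has the higher pooled rate.)

Plan Y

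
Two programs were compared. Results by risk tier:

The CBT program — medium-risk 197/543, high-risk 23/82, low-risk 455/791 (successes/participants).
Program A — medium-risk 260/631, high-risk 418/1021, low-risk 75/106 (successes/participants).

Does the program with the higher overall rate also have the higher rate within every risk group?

No

Medium-risk: the CBT program 197/543 = 36.3%, Program A 260/631 = 41.2% → Program A
High-risk: the CBT program 23/82 = 28.0%, Program A 418/1021 = 40.9% → Program A
Low-risk: the CBT program 455/791 = 57.5%, Program A 75/106 = 70.8% → Program A
Overall: the CBT program 675/1416 = 47.7%, Program A 753/1758 = 42.8% → the CBT program
Program A wins each risk group but the CBT program wins overall — the comparison reverses. Program A's participants skew toward high-risk, which has a lower base rate.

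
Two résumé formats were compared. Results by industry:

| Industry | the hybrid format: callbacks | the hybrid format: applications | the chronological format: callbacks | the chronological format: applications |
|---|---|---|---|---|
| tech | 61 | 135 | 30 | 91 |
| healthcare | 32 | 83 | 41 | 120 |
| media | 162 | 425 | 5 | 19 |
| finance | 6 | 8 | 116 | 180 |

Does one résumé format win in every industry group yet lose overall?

Tech: the hybrid format 61/135 = 45.2%, the chronological format 30/91 = 33.0% → the hybrid format
Healthcare: the hybrid format 32/83 = 38.6%, the chronological format 41/120 = 34.2% → the hybrid format
Media: the hybrid format 162/425 = 38.1%, the chronological format 5/19 = 26.3% → the hybrid format
Finance: the hybrid format 6/8 = 75.0%, the chronological format 116/180 = 64.4% → the hybrid format
Overall: the hybrid format 261/651 = 40.1%, the chronological format 192/410 = 46.8% → the chronological format
The hybrid format wins each industry group but the chronological format wins overall — the comparison reverses. The hybrid format's applications skew toward media, which has a lower base rate.

Yes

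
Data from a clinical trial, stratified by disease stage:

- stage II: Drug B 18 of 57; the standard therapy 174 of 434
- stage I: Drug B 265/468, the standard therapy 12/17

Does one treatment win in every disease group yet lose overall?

Yes

Stage II: Drug B 18/57 = 31.6%, the standard therapy 174/434 = 40.1% → the standard therapy
Stage I: Drug B 265/468 = 56.6%, the standard therapy 12/17 = 70.6% → the standard therapy
Overall: Drug B 283/525 = 53.9%, the standard therapy 186/451 = 41.2% → Drug B
The standard therapy wins each disease group but Drug B wins overall — the comparison reverses. The standard therapy's patients skew toward stage II, which has a lower base rate.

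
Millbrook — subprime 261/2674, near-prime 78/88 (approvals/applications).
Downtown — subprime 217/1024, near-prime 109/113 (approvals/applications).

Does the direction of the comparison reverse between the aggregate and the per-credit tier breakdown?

Subprime: Millbrook 261/2674 = 9.8%, Downtown 217/1024 = 21.2% → Downtown
Near-prime: Millbrook 78/88 = 88.6%, Downtown 109/113 = 96.5% → Downtown
Overall: Millbrook 339/2762 = 12.3%, Downtown 326/1137 = 28.7% → Downtown
Downtown wins overall and in every credit group — no reversal.

No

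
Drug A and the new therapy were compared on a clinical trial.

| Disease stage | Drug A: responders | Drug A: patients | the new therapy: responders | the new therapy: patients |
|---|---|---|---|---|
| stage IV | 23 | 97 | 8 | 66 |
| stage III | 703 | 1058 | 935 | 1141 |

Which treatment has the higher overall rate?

Stage IV: Drug A 23/97 = 23.7%, the new therapy 8/66 = 12.1% → Drug A
Stage III: Drug A 703/1058 = 66.4%, the new therapy 935/1141 = 81.9% → the new therapy
Overall: Drug A 726/1155 = 62.9%, the new therapy 943/1207 = 78.1% → the new therapy
(Neither sweeps every disease group, but the new therapy has the higher pooled rate.)

the new therapy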